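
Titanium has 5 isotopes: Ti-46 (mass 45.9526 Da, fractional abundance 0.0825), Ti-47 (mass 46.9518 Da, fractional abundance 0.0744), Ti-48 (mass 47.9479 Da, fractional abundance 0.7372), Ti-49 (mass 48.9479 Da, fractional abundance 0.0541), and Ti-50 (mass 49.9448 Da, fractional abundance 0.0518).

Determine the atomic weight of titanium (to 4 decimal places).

Ar = Σ fᵢ·mᵢ = 0.0825 × 45.9526 + 0.0744 × 46.9518 + 0.7372 × 47.9479 + 0.0541 × 48.9479 + 0.0518 × 49.9448
= 3.79109 + 3.49321 + 35.34719 + 2.64808 + 2.58714 = 47.86671 Da

47.8667 Da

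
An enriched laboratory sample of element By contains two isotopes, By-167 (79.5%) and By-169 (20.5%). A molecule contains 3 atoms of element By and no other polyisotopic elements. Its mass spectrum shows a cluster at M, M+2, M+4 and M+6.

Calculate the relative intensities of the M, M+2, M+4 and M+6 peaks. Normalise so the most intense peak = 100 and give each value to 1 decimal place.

100.0 : 77.4 : 19.9 : 1.7

Each By atom is independently By-167 (p = 0.795) or By-169 (q = 0.205); the cluster is the binomial expansion (p + q)^3.
P(M) = 0.795^3 = 0.502460
P(M+2) = 3 × 0.795^2 × 0.205^1 = 0.388695
P(M+4) = 3 × 0.795^1 × 0.205^2 = 0.100230
P(M+6) = 0.205^3 = 0.008615
The M peak is largest (0.502460); scaling to 100 gives 100.0 : 77.4 : 19.9 : 1.7.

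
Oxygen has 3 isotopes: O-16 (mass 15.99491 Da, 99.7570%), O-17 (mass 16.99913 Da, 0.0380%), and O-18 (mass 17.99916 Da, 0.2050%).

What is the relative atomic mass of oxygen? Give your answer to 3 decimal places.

Weight each isotope mass by its fractional abundance: 0.997570 × 15.99491 + 0.000380 × 16.99913 + 0.002050 × 17.99916
= 15.956042 + 0.006460 + 0.036898 = 15.999400 Da

15.999 Da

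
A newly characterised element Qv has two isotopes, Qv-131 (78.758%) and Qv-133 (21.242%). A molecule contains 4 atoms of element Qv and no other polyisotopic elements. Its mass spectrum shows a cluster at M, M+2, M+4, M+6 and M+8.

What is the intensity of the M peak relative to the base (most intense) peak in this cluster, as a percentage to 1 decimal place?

Binomial terms of (0.78758 + 0.21242)^4: M 0.3848, M+2 0.4151, M+4 0.1679, M+6 0.0302, M+8 0.0020 → M+2 is the base peak.
P(M+2) = C(4,1) × 0.78758^3 × 0.21242^1 = 4 × 0.4885219 × 0.21242 = 0.415087 (base)
P(M) = C(4,0) × 0.78758^4 × 0.21242^0 = 1 × 0.38475008 × 1.0000 = 0.384750
Relative intensity = 0.384750 / 0.415087 × 100 = 92.7

92.7%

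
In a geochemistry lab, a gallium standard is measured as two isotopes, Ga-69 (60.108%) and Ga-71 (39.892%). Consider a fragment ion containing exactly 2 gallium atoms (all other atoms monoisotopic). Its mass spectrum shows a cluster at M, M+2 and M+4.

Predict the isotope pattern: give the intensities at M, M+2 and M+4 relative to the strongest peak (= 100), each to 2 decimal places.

75.34 : 100.00 : 33.18

Expanding (0.60108 + 0.39892)^2:
P(M) = 0.60108^2 = 0.361297
P(M+2) = 2 × 0.60108^1 × 0.39892^1 = 0.479566
P(M+4) = 0.39892^2 = 0.159137
The M+2 peak is largest (0.479566); scaling to 100 gives 75.34 : 100.00 : 33.18.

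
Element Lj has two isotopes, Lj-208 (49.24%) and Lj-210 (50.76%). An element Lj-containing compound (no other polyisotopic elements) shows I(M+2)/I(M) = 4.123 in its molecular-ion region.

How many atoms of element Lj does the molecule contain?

4

The M+2/M ratio from n Lj atoms is n · q/p = n · 0.5076/0.4924.
n = 4.123 × 0.4924/0.5076 = 4.00 ≈ 4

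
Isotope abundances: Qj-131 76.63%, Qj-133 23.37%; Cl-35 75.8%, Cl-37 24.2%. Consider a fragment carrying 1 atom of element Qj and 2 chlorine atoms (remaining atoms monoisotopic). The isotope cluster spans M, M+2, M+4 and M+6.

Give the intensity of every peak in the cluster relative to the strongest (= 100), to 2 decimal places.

100.00 : 94.35 : 29.67 : 3.11

Element Qj pattern (n=1): 0.7663 : 0.2337
Chlorine pattern (n=2): 0.574564 : 0.366872 : 0.058564
Convolve the two distributions (both contribute in 2-u steps):
  M: 0.7663×0.574564 = 0.440288
  M+2: 0.7663×0.366872 + 0.2337×0.574564 = 0.415410
  M+4: 0.7663×0.058564 + 0.2337×0.366872 = 0.130616
  M+6: 0.2337×0.058564 = 0.013686
Scale to base peak (0.440288) = 100: 100.00 : 94.35 : 29.67 : 3.11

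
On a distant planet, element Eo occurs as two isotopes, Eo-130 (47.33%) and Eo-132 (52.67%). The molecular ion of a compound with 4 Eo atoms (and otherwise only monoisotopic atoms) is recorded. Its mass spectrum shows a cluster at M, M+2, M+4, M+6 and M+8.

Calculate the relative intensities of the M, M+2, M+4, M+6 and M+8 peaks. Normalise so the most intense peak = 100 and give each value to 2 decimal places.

13.46 : 59.91 : 100.00 : 74.19 : 20.64

The 4 Eo atoms are independent, so intensities follow the terms of (0.4733 + 0.5267)^4.
P(M) = 0.4733^4 = 0.050182
P(M+2) = 4 × 0.4733^3 × 0.5267^1 = 0.223374
P(M+4) = 6 × 0.4733^2 × 0.5267^2 = 0.372864
P(M+6) = 4 × 0.4733^1 × 0.5267^3 = 0.276622
P(M+8) = 0.5267^4 = 0.076958
The M+4 peak is largest (0.372864); scaling to 100 gives 13.46 : 59.91 : 100.00 : 74.19 : 20.64.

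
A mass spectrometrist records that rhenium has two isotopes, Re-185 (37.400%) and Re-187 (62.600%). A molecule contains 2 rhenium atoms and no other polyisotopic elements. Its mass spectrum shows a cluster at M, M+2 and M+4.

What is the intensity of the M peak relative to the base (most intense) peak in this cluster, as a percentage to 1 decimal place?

29.9%

Term probabilities: M 0.1399, M+2 0.4682, M+4 0.3919. Base peak = M+2.
P(M+2) = C(2,1) × 0.37400^1 × 0.62600^1 = 2 × 0.3740 × 0.6260 = 0.468248 (base)
P(M) = C(2,0) × 0.37400^2 × 0.62600^0 = 1 × 0.139876 × 1.0000 = 0.139876
Relative intensity = 0.139876 / 0.468248 × 100 = 29.9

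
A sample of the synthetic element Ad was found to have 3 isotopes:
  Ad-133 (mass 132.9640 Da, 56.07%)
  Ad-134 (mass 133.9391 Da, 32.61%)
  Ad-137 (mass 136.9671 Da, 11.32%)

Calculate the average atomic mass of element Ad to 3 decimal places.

133.735 Da

Average mass = Σ (abundance × isotope mass) = 0.5607 × 132.9640 + 0.3261 × 133.9391 + 0.1132 × 136.9671
= 74.55291 + 43.67754 + 15.50468 = 133.73513 Da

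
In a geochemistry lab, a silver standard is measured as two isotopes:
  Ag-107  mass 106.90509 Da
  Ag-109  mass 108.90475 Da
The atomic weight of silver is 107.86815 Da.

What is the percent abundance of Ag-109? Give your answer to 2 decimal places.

48.16%

Writing the weighted mean with unknown fraction x of Ag-107:
106.90509·x + 108.90475·(1 − x) = 107.86815
(106.90509 − 108.90475)·x = 107.86815 − 108.90475
x = -1.03660 / -1.99966 = 0.51839 → 51.84% Ag-107, 48.16% Ag-109.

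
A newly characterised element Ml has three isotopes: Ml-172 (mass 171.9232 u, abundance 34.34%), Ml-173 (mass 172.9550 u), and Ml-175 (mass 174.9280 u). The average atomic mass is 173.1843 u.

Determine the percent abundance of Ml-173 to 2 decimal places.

36.08%

The remaining 65.66% is split between Ml-173 (fraction x) and Ml-175 (fraction 0.6566 − x).
Substituting: 172.9550x + 174.9280(0.6566 − x) = 114.14587312
(172.9550 − 174.9280)x = -0.71185168  ⇒  x = 0.36080, y = 0.29580
Ml-173: 36.08%, Ml-175: 29.58%.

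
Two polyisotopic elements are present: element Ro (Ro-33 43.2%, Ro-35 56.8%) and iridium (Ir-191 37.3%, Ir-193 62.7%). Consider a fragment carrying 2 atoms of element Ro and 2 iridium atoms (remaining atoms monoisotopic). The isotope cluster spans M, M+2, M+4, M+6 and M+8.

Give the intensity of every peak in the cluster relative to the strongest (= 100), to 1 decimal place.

Element Ro pattern (n=2): 0.186624 : 0.490752 : 0.322624
Iridium pattern (n=2): 0.139129 : 0.467742 : 0.393129
Convolve the two distributions (both contribute in 2-u steps):
  M: 0.186624×0.139129 = 0.025965
  M+2: 0.186624×0.467742 + 0.490752×0.139129 = 0.155570
  M+4: 0.186624×0.393129 + 0.490752×0.467742 + 0.322624×0.139129 = 0.347799
  M+6: 0.490752×0.393129 + 0.322624×0.467742 = 0.343834
  M+8: 0.322624×0.393129 = 0.126833
Scale to base peak (0.347799) = 100: 7.5 : 44.7 : 100.0 : 98.9 : 36.5

7.5 : 44.7 : 100.0 : 98.9 : 36.5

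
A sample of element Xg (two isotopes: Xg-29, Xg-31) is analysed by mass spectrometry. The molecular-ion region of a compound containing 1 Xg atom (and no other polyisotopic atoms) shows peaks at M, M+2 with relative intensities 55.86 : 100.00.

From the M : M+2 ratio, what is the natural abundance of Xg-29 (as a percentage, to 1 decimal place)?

35.8%

Write p for the Xg-29 fraction. I(M+2)/I(M) = [C(1,1)·p^0·(1−p)] / p^1 = 1·(1−p)/p = 100.00/55.86 = 1.7902
(1−p)/p = 1.7902/1 = 1.7902  ⇒  p = 1/(1 + 1.7902) = 0.3584
Xg-29: 35.8%, Xg-31: 64.2%.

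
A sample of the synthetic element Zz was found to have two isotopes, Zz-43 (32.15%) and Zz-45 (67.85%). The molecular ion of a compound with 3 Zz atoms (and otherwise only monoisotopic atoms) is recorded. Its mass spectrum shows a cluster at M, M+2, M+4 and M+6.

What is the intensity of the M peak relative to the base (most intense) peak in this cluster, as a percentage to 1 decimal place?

Binomial terms of (0.3215 + 0.6785)^3: M 0.0332, M+2 0.2104, M+4 0.4440, M+6 0.3124 → M+4 is the base peak.
P(M+4) = C(3,2) × 0.3215^1 × 0.6785^2 = 3 × 0.3215 × 0.46036225 = 0.444019 (base)
P(M) = C(3,0) × 0.3215^3 × 0.6785^0 = 1 × 0.03323096 × 1.0000 = 0.033231
Relative intensity = 0.033231 / 0.444019 × 100 = 7.5

7.5%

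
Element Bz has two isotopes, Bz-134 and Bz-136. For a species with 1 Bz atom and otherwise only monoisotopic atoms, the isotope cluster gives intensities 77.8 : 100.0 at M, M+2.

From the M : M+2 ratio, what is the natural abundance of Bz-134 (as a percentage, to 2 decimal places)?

Let p = fractional abundance of Bz-134. I(M+2)/I(M) = [C(1,1)·p^0·(1−p)] / p^1 = 1·(1−p)/p = 100.0/77.8 = 1.2853
(1−p)/p = 1.2853/1 = 1.2853  ⇒  p = 1/(1 + 1.2853) = 0.4376
Bz-134: 43.76%, Bz-136: 56.24%.

43.76%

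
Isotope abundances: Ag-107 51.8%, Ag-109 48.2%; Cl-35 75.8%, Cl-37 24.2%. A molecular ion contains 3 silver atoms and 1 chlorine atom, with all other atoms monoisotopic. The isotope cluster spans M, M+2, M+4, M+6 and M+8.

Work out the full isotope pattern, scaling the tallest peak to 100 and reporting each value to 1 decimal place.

28.7 : 89.2 : 100.0 : 46.9 : 7.4

Silver pattern (n=3): 0.13899183 : 0.3879965 : 0.3610315 : 0.11198017
Chlorine pattern (n=1): 0.7580 : 0.2420
Convolve the two distributions (both contribute in 2-u steps):
  M: 0.13899183×0.7580 = 0.105356
  M+2: 0.13899183×0.2420 + 0.3879965×0.7580 = 0.327737
  M+4: 0.3879965×0.2420 + 0.3610315×0.7580 = 0.367557
  M+6: 0.3610315×0.2420 + 0.11198017×0.7580 = 0.172251
  M+8: 0.11198017×0.2420 = 0.027099
Scale to base peak (0.367557) = 100: 28.7 : 89.2 : 100.0 : 46.9 : 7.4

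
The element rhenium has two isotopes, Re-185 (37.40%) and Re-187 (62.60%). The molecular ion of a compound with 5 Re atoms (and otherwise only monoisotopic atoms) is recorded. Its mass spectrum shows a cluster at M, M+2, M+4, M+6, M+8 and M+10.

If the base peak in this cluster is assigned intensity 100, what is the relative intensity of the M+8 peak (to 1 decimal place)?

83.7

Binomial terms of (0.3740 + 0.6260)^5: M 0.0073, M+2 0.0612, M+4 0.2050, M+6 0.3431, M+8 0.2872, M+10 0.0961 → M+6 is the base peak.
P(M+6) = C(5,3) × 0.3740^2 × 0.6260^3 = 10 × 0.139876 × 0.24531438 = 0.343136 (base)
P(M+8) = C(5,4) × 0.3740^1 × 0.6260^4 = 5 × 0.3740 × 0.1535668 = 0.287170
Relative intensity = 0.287170 / 0.343136 × 100 = 83.7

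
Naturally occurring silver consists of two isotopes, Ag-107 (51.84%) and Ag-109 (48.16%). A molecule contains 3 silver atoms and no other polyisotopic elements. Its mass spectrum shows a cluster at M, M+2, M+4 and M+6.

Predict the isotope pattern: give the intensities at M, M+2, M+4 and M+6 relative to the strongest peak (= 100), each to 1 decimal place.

35.9 : 100.0 : 92.9 : 28.8

Each Ag atom is independently Ag-107 (p = 0.5184) or Ag-109 (q = 0.4816); the cluster is the binomial expansion (p + q)^3.
P(M) = 0.5184^3 = 0.139314
P(M+2) = 3 × 0.5184^2 × 0.4816^1 = 0.388273
P(M+4) = 3 × 0.5184^1 × 0.4816^2 = 0.360711
P(M+6) = 0.4816^3 = 0.111702
The M+2 peak is largest (0.388273); scaling to 100 gives 35.9 : 100.0 : 92.9 : 28.8.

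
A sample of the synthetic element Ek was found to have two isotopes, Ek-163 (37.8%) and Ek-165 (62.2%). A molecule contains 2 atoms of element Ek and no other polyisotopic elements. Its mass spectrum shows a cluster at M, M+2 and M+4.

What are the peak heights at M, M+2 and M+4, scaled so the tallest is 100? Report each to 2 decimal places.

Expanding (0.378 + 0.622)^2:
P(M) = 0.378^2 = 0.142884
P(M+2) = 2 × 0.378^1 × 0.622^1 = 0.470232
P(M+4) = 0.622^2 = 0.386884
The M+2 peak is largest (0.470232); scaling to 100 gives 30.39 : 100.00 : 82.28.

30.39 : 100.00 : 82.28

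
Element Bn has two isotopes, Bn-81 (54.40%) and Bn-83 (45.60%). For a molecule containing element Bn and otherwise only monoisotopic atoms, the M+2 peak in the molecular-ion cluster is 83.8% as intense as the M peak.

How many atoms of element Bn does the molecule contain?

The M+2/M ratio from n Bn atoms is n · q/p = n · 0.4560/0.5440.
n = 0.838 × 0.5440/0.4560 = 1.00 ≈ 1

1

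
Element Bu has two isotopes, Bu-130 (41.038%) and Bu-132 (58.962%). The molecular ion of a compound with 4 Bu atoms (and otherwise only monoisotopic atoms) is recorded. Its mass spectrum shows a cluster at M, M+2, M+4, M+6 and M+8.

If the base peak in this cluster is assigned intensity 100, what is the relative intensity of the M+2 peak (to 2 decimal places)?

46.40

Term probabilities: M 0.0284, M+2 0.1630, M+4 0.3513, M+6 0.3365, M+8 0.1209. Base peak = M+4.
P(M+4) = C(4,2) × 0.41038^2 × 0.58962^2 = 6 × 0.16841174 × 0.34765174 = 0.351292 (base)
P(M+2) = C(4,1) × 0.41038^3 × 0.58962^1 = 4 × 0.06911281 × 0.58962 = 0.163001
Relative intensity = 0.163001 / 0.351292 × 100 = 46.40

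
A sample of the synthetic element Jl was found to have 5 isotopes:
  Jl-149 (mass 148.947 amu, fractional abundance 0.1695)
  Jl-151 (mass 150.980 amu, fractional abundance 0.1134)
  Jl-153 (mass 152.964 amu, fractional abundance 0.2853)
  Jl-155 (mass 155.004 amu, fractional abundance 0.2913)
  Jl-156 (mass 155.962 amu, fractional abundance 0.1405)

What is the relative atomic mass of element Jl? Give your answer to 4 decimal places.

The abundance-weighted mean is 0.1695 × 148.947 + 0.1134 × 150.980 + 0.2853 × 152.964 + 0.2913 × 155.004 + 0.1405 × 155.962
= 25.24652 + 17.12113 + 43.64063 + 45.15267 + 21.91266 = 153.07361 amu

153.0736 amu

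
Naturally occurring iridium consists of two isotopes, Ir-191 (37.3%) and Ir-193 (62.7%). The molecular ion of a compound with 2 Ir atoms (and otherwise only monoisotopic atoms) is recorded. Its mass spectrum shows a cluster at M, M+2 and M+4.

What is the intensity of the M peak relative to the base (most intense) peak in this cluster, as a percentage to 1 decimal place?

29.7%

Binomial terms of (0.373 + 0.627)^2: M 0.1391, M+2 0.4677, M+4 0.3931 → M+2 is the base peak.
P(M+2) = C(2,1) × 0.373^1 × 0.627^1 = 2 × 0.3730 × 0.6270 = 0.467742 (base)
P(M) = C(2,0) × 0.373^2 × 0.627^0 = 1 × 0.139129 × 1.0000 = 0.139129
Relative intensity = 0.139129 / 0.467742 × 100 = 29.7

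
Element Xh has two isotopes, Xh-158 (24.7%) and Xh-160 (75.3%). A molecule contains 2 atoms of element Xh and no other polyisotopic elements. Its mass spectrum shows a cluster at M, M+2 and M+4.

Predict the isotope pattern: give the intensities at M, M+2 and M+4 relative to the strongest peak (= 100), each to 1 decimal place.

10.8 : 65.6 : 100.0

Expanding (0.247 + 0.753)^2:
P(M) = 0.247^2 = 0.061009
P(M+2) = 2 × 0.247^1 × 0.753^1 = 0.371982
P(M+4) = 0.753^2 = 0.567009
The M+4 peak is largest (0.567009); scaling to 100 gives 10.8 : 65.6 : 100.0.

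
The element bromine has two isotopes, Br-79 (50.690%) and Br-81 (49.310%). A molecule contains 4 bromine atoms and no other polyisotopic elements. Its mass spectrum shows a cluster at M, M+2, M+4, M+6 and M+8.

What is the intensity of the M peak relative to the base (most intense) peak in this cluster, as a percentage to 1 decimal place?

Term probabilities: M 0.0660, M+2 0.2569, M+4 0.3749, M+6 0.2431, M+8 0.0591. Base peak = M+4.
P(M+4) = C(4,2) × 0.50690^2 × 0.49310^2 = 6 × 0.25694761 × 0.24314761 = 0.374857 (base)
P(M) = C(4,0) × 0.50690^4 × 0.49310^0 = 1 × 0.06602207 × 1.0000 = 0.066022
Relative intensity = 0.066022 / 0.374857 × 100 = 17.6

17.6%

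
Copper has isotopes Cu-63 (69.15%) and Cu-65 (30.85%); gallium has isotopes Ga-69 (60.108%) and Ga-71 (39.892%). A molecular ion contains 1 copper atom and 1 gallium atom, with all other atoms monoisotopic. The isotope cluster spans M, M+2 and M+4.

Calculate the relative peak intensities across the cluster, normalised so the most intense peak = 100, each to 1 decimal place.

Copper pattern (n=1): 0.6915 : 0.3085
Gallium pattern (n=1): 0.60108 : 0.39892
Convolve the two distributions (both contribute in 2-u steps):
  M: 0.6915×0.60108 = 0.415647
  M+2: 0.6915×0.39892 + 0.3085×0.60108 = 0.461286
  M+4: 0.3085×0.39892 = 0.123067
Scale to base peak (0.461286) = 100: 90.1 : 100.0 : 26.7

90.1 : 100.0 : 26.7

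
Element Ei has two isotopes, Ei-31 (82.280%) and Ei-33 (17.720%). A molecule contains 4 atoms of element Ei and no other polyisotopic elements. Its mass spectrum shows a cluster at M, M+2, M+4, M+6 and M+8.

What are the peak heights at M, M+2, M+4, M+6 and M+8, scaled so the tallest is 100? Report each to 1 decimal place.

Expanding (0.82280 + 0.17720)^4:
P(M) = 0.82280^4 = 0.458329
P(M+2) = 4 × 0.82280^3 × 0.17720^1 = 0.394827
P(M+4) = 6 × 0.82280^2 × 0.17720^2 = 0.127546
P(M+6) = 4 × 0.82280^1 × 0.17720^3 = 0.018312
P(M+8) = 0.17720^4 = 0.000986
The M peak is largest (0.458329); scaling to 100 gives 100.0 : 86.1 : 27.8 : 4.0 : 0.2.

100.0 : 86.1 : 27.8 : 4.0 : 0.2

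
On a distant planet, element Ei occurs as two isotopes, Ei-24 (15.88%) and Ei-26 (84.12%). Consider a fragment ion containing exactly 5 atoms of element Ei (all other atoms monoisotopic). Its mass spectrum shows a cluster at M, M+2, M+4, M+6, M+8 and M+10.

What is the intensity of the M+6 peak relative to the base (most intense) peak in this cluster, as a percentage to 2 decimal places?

35.64%

Term probabilities: M 0.0001, M+2 0.0027, M+4 0.0283, M+6 0.1501, M+8 0.3976, M+10 0.4212. Base peak = M+10.
P(M+10) = C(5,5) × 0.1588^0 × 0.8412^5 = 1 × 1.0000 × 0.42120772 = 0.421208 (base)
P(M+6) = C(5,3) × 0.1588^2 × 0.8412^3 = 10 × 0.02521744 × 0.59524779 = 0.150106
Relative intensity = 0.150106 / 0.421208 × 100 = 35.64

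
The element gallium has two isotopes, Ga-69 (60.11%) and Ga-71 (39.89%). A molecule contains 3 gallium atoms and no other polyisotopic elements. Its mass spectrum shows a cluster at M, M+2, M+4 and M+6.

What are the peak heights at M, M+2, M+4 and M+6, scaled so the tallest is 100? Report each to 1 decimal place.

The 3 Ga atoms are independent, so intensities follow the terms of (0.6011 + 0.3989)^3.
P(M) = 0.6011^3 = 0.217190
P(M+2) = 3 × 0.6011^2 × 0.3989^1 = 0.432393
P(M+4) = 3 × 0.6011^1 × 0.3989^2 = 0.286943
P(M+6) = 0.3989^3 = 0.063473
The M+2 peak is largest (0.432393); scaling to 100 gives 50.2 : 100.0 : 66.4 : 14.7.

50.2 : 100.0 : 66.4 : 14.7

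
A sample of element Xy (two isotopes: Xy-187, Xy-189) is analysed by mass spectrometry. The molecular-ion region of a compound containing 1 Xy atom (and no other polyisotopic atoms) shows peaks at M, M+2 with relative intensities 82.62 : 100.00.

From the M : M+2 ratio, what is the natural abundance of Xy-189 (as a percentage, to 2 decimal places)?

Let p = fractional abundance of Xy-187. I(M+2)/I(M) = [C(1,1)·p^0·(1−p)] / p^1 = 1·(1−p)/p = 100.00/82.62 = 1.2104
(1−p)/p = 1.2104/1 = 1.2104  ⇒  p = 1/(1 + 1.2104) = 0.4524
Xy-187: 45.24%, Xy-189: 54.76%.

54.76%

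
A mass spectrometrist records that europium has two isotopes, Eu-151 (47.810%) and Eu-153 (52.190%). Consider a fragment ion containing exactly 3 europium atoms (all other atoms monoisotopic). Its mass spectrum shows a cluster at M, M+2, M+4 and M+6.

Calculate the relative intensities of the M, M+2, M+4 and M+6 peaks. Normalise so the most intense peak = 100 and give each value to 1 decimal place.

Expanding (0.47810 + 0.52190)^3:
P(M) = 0.47810^3 = 0.109284
P(M+2) = 3 × 0.47810^2 × 0.52190^1 = 0.357887
P(M+4) = 3 × 0.47810^1 × 0.52190^2 = 0.390674
P(M+6) = 0.52190^3 = 0.142155
The M+4 peak is largest (0.390674); scaling to 100 gives 28.0 : 91.6 : 100.0 : 36.4.

28.0 : 91.6 : 100.0 : 36.4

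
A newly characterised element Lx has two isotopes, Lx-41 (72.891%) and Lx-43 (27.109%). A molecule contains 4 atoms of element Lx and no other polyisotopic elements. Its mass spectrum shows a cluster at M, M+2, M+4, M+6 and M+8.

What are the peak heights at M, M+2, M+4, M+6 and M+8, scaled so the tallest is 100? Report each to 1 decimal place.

Each Lx atom is independently Lx-41 (p = 0.72891) or Lx-43 (q = 0.27109); the cluster is the binomial expansion (p + q)^4.
P(M) = 0.72891^4 = 0.282290
P(M+2) = 4 × 0.72891^3 × 0.27109^1 = 0.419948
P(M+4) = 6 × 0.72891^2 × 0.27109^2 = 0.234275
P(M+6) = 4 × 0.72891^1 × 0.27109^3 = 0.058086
P(M+8) = 0.27109^4 = 0.005401
The M+2 peak is largest (0.419948); scaling to 100 gives 67.2 : 100.0 : 55.8 : 13.8 : 1.3.

67.2 : 100.0 : 55.8 : 13.8 : 1.3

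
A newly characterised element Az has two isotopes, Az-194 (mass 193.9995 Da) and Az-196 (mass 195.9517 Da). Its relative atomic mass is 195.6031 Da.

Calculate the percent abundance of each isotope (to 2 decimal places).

With x = fraction of Az-194 (so Az-196 is 1 − x):
193.9995·x + 195.9517·(1 − x) = 195.6031
(193.9995 − 195.9517)·x = 195.6031 − 195.9517
x = -0.3486 / -1.9522 = 0.17857 → 17.86% Az-194, 82.14% Az-196.

Az-194: 17.86%, Az-196: 82.14%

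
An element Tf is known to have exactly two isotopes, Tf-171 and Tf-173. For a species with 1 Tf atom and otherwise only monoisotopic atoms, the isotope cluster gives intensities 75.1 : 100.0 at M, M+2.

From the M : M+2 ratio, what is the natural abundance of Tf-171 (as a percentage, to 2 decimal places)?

Write p for the Tf-171 fraction. I(M+2)/I(M) = [C(1,1)·p^0·(1−p)] / p^1 = 1·(1−p)/p = 100.0/75.1 = 1.3316
(1−p)/p = 1.3316/1 = 1.3316  ⇒  p = 1/(1 + 1.3316) = 0.4289
Tf-171: 42.89%, Tf-173: 57.11%.

42.89%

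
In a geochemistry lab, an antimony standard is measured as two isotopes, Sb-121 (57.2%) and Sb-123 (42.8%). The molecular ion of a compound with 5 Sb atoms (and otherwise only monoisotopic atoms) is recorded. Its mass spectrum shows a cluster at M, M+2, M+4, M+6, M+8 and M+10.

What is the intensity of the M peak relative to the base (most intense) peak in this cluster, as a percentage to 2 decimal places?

Term probabilities: M 0.0612, M+2 0.2291, M+4 0.3428, M+6 0.2565, M+8 0.0960, M+10 0.0144. Base peak = M+4.
P(M+4) = C(5,2) × 0.572^3 × 0.428^2 = 10 × 0.18714925 × 0.183184 = 0.342827 (base)
P(M) = C(5,0) × 0.572^5 × 0.428^0 = 1 × 0.06123224 × 1.0000 = 0.061232
Relative intensity = 0.061232 / 0.342827 × 100 = 17.86

17.86%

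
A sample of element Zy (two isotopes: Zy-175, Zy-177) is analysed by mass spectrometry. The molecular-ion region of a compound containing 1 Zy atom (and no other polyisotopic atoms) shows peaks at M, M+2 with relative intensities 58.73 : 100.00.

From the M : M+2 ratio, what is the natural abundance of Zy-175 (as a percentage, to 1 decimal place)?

Write p for the Zy-175 fraction. I(M+2)/I(M) = [C(1,1)·p^0·(1−p)] / p^1 = 1·(1−p)/p = 100.00/58.73 = 1.7027
(1−p)/p = 1.7027/1 = 1.7027  ⇒  p = 1/(1 + 1.7027) = 0.3700
Zy-175: 37.0%, Zy-177: 63.0%.

37.0%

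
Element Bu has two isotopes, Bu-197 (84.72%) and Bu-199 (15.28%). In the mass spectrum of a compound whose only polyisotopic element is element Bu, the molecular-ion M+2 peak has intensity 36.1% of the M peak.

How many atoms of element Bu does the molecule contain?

2

For n independent Bu atoms, I(M+2)/I(M) = n · (abundance Bu-199) / (abundance Bu-197) = n · 0.1528/0.8472.
n = 0.361 × 0.8472/0.1528 = 2.00 ≈ 2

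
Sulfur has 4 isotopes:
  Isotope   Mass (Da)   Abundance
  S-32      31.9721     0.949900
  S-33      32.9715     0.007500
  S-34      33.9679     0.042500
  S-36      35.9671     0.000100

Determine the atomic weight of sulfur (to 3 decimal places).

Ar = Σ fᵢ·mᵢ = 0.949900 × 31.9721 + 0.007500 × 32.9715 + 0.042500 × 33.9679 + 0.000100 × 35.9671
= 30.37030 + 0.24729 + 1.44364 + 0.00360 = 32.06483 Da

32.065 Da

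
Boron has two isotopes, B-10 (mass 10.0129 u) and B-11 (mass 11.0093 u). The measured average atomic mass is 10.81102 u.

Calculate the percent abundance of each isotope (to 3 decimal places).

B-10: 19.900%, B-11: 80.100%

Writing the weighted mean with unknown fraction x of B-10:
10.0129·x + 11.0093·(1 − x) = 10.81102
(10.0129 − 11.0093)·x = 10.81102 − 11.0093
x = -0.19828 / -0.9964 = 0.19900 → 19.900% B-10, 80.100% B-11.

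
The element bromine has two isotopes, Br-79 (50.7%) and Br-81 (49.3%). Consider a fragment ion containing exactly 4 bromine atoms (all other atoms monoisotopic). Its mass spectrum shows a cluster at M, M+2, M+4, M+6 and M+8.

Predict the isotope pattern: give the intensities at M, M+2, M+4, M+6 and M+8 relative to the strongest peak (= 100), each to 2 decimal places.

Each Br atom is independently Br-79 (p = 0.507) or Br-81 (q = 0.493); the cluster is the binomial expansion (p + q)^4.
P(M) = 0.507^4 = 0.066074
P(M+2) = 4 × 0.507^3 × 0.493^1 = 0.256999
P(M+4) = 6 × 0.507^2 × 0.493^2 = 0.374853
P(M+6) = 4 × 0.507^1 × 0.493^3 = 0.243001
P(M+8) = 0.493^4 = 0.059073
The M+4 peak is largest (0.374853); scaling to 100 gives 17.63 : 68.56 : 100.00 : 64.83 : 15.76.

17.63 : 68.56 : 100.00 : 64.83 : 15.76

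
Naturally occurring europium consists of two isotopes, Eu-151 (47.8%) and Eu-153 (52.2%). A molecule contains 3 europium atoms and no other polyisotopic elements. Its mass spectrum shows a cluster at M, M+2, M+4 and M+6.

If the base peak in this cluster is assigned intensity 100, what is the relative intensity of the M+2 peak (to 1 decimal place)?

91.6

Term probabilities: M 0.1092, M+2 0.3578, M+4 0.3907, M+6 0.1422. Base peak = M+4.
P(M+4) = C(3,2) × 0.478^1 × 0.522^2 = 3 × 0.4780 × 0.272484 = 0.390742 (base)
P(M+2) = C(3,1) × 0.478^2 × 0.522^1 = 3 × 0.228484 × 0.5220 = 0.357806
Relative intensity = 0.357806 / 0.390742 × 100 = 91.6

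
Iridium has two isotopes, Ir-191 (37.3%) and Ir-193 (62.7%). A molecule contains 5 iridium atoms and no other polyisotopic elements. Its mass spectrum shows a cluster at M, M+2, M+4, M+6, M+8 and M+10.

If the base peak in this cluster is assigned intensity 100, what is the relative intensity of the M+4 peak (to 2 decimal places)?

59.49

Term probabilities: M 0.0072, M+2 0.0607, M+4 0.2040, M+6 0.3429, M+8 0.2882, M+10 0.0969. Base peak = M+6.
P(M+6) = C(5,3) × 0.373^2 × 0.627^3 = 10 × 0.139129 × 0.24649188 = 0.342942 (base)
P(M+4) = C(5,2) × 0.373^3 × 0.627^2 = 10 × 0.05189512 × 0.393129 = 0.204015
Relative intensity = 0.204015 / 0.342942 × 100 = 59.49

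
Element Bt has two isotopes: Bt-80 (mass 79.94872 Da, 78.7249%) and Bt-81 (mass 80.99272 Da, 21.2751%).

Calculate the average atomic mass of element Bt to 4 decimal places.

80.1708 Da

Average mass = Σ (abundance × isotope mass) = 0.787249 × 79.94872 + 0.212751 × 80.99272
= 62.939550 + 17.231282 = 80.170832 Da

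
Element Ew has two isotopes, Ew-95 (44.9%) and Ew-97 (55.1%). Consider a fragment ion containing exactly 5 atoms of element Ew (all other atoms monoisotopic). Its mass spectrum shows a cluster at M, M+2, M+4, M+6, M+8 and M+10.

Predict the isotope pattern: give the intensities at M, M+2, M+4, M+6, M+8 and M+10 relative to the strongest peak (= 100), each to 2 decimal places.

Expanding (0.449 + 0.551)^5:
P(M) = 0.449^5 = 0.018249
P(M+2) = 5 × 0.449^4 × 0.551^1 = 0.111971
P(M+4) = 10 × 0.449^3 × 0.551^2 = 0.274816
P(M+6) = 10 × 0.449^2 × 0.551^3 = 0.337247
P(M+8) = 5 × 0.449^1 × 0.551^4 = 0.206930
P(M+10) = 0.551^5 = 0.050788
The M+6 peak is largest (0.337247); scaling to 100 gives 5.41 : 33.20 : 81.49 : 100.00 : 61.36 : 15.06.

5.41 : 33.20 : 81.49 : 100.00 : 61.36 : 15.06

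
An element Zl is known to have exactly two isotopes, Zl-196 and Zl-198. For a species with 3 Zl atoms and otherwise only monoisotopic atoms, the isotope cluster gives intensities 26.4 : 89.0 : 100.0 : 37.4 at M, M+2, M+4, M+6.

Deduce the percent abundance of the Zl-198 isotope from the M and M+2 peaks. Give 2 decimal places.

52.91%

If p is the fraction of Zl that is Zl-196, then I(M+2)/I(M) = [C(3,1)·p^2·(1−p)] / p^3 = 3·(1−p)/p = 89.0/26.4 = 3.3712
(1−p)/p = 3.3712/3 = 1.1237  ⇒  p = 1/(1 + 1.1237) = 0.4709
Zl-196: 47.09%, Zl-198: 52.91%.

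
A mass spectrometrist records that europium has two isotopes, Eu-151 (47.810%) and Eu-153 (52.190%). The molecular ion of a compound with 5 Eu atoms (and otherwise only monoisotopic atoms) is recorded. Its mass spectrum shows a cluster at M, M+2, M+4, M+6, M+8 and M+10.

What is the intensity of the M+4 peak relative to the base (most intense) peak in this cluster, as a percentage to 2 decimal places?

Binomial terms of (0.47810 + 0.52190)^5: M 0.0250, M+2 0.1363, M+4 0.2977, M+6 0.3249, M+8 0.1774, M+10 0.0387 → M+6 is the base peak.
P(M+6) = C(5,3) × 0.47810^2 × 0.52190^3 = 10 × 0.22857961 × 0.14215492 = 0.324937 (base)
P(M+4) = C(5,2) × 0.47810^3 × 0.52190^2 = 10 × 0.10928391 × 0.27237961 = 0.297667
Relative intensity = 0.297667 / 0.324937 × 100 = 91.61

91.61%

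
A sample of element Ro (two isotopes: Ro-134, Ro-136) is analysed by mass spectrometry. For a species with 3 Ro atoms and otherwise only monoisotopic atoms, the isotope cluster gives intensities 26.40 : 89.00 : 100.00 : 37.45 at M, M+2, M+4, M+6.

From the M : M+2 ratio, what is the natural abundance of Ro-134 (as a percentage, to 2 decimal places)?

47.09%

Let p = fractional abundance of Ro-134. I(M+2)/I(M) = [C(3,1)·p^2·(1−p)] / p^3 = 3·(1−p)/p = 89.00/26.40 = 3.3712
(1−p)/p = 3.3712/3 = 1.1237  ⇒  p = 1/(1 + 1.1237) = 0.4709
Ro-134: 47.09%, Ro-136: 52.91%.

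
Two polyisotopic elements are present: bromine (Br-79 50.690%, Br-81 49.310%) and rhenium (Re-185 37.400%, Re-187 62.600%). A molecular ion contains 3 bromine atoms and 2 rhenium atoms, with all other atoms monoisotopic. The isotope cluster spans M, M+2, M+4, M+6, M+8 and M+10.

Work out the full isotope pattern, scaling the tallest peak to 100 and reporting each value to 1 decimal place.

5.4 : 33.7 : 82.8 : 100.0 : 59.3 : 13.9

Bromine pattern (n=3): 0.13024674 : 0.3801026 : 0.36975457 : 0.11989609
Rhenium pattern (n=2): 0.139876 : 0.468248 : 0.391876
Convolve the two distributions (both contribute in 2-u steps):
  M: 0.13024674×0.139876 = 0.018218
  M+2: 0.13024674×0.468248 + 0.3801026×0.139876 = 0.114155
  M+4: 0.13024674×0.391876 + 0.3801026×0.468248 + 0.36975457×0.139876 = 0.280743
  M+6: 0.3801026×0.391876 + 0.36975457×0.468248 + 0.11989609×0.139876 = 0.338861
  M+8: 0.36975457×0.391876 + 0.11989609×0.468248 = 0.201039
  M+10: 0.11989609×0.391876 = 0.046984
Scale to base peak (0.338861) = 100: 5.4 : 33.7 : 82.8 : 100.0 : 59.3 : 13.9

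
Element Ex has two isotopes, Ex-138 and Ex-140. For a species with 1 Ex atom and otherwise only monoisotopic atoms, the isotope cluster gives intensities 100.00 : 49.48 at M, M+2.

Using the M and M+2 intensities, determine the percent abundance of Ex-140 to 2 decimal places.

33.10%

Let p = fractional abundance of Ex-138. I(M+2)/I(M) = [C(1,1)·p^0·(1−p)] / p^1 = 1·(1−p)/p = 49.48/100.00 = 0.4948
(1−p)/p = 0.4948/1 = 0.4948  ⇒  p = 1/(1 + 0.4948) = 0.6690
Ex-138: 66.90%, Ex-140: 33.10%.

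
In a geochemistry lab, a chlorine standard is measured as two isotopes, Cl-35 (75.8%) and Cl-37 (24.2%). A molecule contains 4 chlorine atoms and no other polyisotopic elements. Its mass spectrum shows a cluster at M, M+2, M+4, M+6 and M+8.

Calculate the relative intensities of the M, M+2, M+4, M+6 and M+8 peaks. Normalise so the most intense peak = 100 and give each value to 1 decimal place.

The 4 Cl atoms are independent, so intensities follow the terms of (0.758 + 0.242)^4.
P(M) = 0.758^4 = 0.330124
P(M+2) = 4 × 0.758^3 × 0.242^1 = 0.421583
P(M+4) = 6 × 0.758^2 × 0.242^2 = 0.201893
P(M+6) = 4 × 0.758^1 × 0.242^3 = 0.042971
P(M+8) = 0.242^4 = 0.003430
The M+2 peak is largest (0.421583); scaling to 100 gives 78.3 : 100.0 : 47.9 : 10.2 : 0.8.

78.3 : 100.0 : 47.9 : 10.2 : 0.8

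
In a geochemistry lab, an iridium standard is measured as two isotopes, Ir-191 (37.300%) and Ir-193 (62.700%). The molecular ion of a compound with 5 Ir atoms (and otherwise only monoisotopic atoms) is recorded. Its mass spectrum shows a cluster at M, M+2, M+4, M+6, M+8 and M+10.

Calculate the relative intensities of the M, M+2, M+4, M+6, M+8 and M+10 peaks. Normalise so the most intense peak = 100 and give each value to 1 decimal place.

2.1 : 17.7 : 59.5 : 100.0 : 84.0 : 28.3

Expanding (0.37300 + 0.62700)^5:
P(M) = 0.37300^5 = 0.007220
P(M+2) = 5 × 0.37300^4 × 0.62700^1 = 0.060684
P(M+4) = 10 × 0.37300^3 × 0.62700^2 = 0.204015
P(M+6) = 10 × 0.37300^2 × 0.62700^3 = 0.342942
P(M+8) = 5 × 0.37300^1 × 0.62700^4 = 0.288237
P(M+10) = 0.62700^5 = 0.096903
The M+6 peak is largest (0.342942); scaling to 100 gives 2.1 : 17.7 : 59.5 : 100.0 : 84.0 : 28.3.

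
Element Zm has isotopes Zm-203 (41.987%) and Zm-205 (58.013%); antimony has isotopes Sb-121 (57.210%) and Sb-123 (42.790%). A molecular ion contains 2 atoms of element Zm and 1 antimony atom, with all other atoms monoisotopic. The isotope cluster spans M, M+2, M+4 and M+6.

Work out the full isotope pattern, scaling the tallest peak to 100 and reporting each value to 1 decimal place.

25.2 : 88.3 : 100.0 : 35.9

Element Zm pattern (n=2): 0.17629082 : 0.48715837 : 0.33655082
Antimony pattern (n=1): 0.5721 : 0.4279
Convolve the two distributions (both contribute in 2-u steps):
  M: 0.17629082×0.5721 = 0.100856
  M+2: 0.17629082×0.4279 + 0.48715837×0.5721 = 0.354138
  M+4: 0.48715837×0.4279 + 0.33655082×0.5721 = 0.400996
  M+6: 0.33655082×0.4279 = 0.144010
Scale to base peak (0.400996) = 100: 25.2 : 88.3 : 100.0 : 35.9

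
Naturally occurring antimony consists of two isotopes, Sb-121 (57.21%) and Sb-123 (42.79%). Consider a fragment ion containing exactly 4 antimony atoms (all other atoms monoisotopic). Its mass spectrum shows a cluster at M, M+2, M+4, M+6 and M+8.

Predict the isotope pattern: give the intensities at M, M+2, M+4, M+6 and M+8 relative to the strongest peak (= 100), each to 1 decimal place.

The 4 Sb atoms are independent, so intensities follow the terms of (0.5721 + 0.4279)^4.
P(M) = 0.5721^4 = 0.107124
P(M+2) = 4 × 0.5721^3 × 0.4279^1 = 0.320493
P(M+4) = 6 × 0.5721^2 × 0.4279^2 = 0.359567
P(M+6) = 4 × 0.5721^1 × 0.4279^3 = 0.179291
P(M+8) = 0.4279^4 = 0.033525
The M+4 peak is largest (0.359567); scaling to 100 gives 29.8 : 89.1 : 100.0 : 49.9 : 9.3.

29.8 : 89.1 : 100.0 : 49.9 : 9.3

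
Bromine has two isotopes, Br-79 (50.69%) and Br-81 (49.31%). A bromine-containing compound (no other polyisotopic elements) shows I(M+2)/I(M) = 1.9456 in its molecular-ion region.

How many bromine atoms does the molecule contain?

2

The M+2/M ratio from n Br atoms is n · q/p = n · 0.4931/0.5069.
n = 1.9456 × 0.5069/0.4931 = 2.00 ≈ 2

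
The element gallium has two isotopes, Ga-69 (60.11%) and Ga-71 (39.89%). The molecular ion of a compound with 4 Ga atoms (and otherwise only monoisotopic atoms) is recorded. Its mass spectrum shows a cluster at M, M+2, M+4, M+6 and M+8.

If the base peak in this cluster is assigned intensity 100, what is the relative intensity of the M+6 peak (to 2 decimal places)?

44.04

(0.6011 + 0.3989)^4 gives M 0.1306, M+2 0.3465, M+4 0.3450, M+6 0.1526, M+8 0.0253; the largest is M+2.
P(M+2) = C(4,1) × 0.6011^3 × 0.3989^1 = 4 × 0.21719018 × 0.3989 = 0.346549 (base)
P(M+6) = C(4,3) × 0.6011^1 × 0.3989^3 = 4 × 0.6011 × 0.06347345 = 0.152616
Relative intensity = 0.152616 / 0.346549 × 100 = 44.04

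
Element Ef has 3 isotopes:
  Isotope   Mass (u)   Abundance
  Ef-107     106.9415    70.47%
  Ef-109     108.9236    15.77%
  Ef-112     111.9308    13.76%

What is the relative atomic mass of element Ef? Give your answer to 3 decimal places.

107.941 u

Weight each isotope mass by its fractional abundance: 0.7047 × 106.9415 + 0.1577 × 108.9236 + 0.1376 × 111.9308
= 75.36168 + 17.17725 + 15.40168 = 107.94061 u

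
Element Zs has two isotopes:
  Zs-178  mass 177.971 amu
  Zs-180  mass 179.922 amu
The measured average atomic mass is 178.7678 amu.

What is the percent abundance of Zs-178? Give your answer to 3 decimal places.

59.159%

Let x be the fractional abundance of Zs-178; then Zs-180 has abundance 1 − x.
177.971·x + 179.922·(1 − x) = 178.7678
(177.971 − 179.922)·x = 178.7678 − 179.922
x = -1.1542 / -1.951 = 0.59159 → 59.159% Zs-178, 40.841% Zs-180.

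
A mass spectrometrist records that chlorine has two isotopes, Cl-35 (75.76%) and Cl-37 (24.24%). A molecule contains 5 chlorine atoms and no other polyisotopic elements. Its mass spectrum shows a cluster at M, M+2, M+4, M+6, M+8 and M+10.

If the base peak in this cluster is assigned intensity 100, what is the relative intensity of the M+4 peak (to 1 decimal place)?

(0.7576 + 0.2424)^5 gives M 0.2496, M+2 0.3993, M+4 0.2555, M+6 0.0817, M+8 0.0131, M+10 0.0008; the largest is M+2.
P(M+2) = C(5,1) × 0.7576^4 × 0.2424^1 = 5 × 0.32942751 × 0.2424 = 0.399266 (base)
P(M+4) = C(5,2) × 0.7576^3 × 0.2424^2 = 10 × 0.4348304 × 0.05875776 = 0.255497
Relative intensity = 0.255497 / 0.399266 × 100 = 64.0

64.0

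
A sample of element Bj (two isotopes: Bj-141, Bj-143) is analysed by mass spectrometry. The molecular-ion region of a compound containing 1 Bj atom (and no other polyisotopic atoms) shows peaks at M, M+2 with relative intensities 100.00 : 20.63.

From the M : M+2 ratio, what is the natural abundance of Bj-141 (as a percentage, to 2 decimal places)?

Let p = fractional abundance of Bj-141. I(M+2)/I(M) = [C(1,1)·p^0·(1−p)] / p^1 = 1·(1−p)/p = 20.63/100.00 = 0.2063
(1−p)/p = 0.2063/1 = 0.2063  ⇒  p = 1/(1 + 0.2063) = 0.8290
Bj-141: 82.90%, Bj-143: 17.10%.

82.90%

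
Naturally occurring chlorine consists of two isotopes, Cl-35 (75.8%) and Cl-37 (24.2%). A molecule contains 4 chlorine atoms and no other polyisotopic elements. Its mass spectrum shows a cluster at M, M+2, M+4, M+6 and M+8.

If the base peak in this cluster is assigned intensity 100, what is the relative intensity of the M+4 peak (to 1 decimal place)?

Binomial terms of (0.758 + 0.242)^4: M 0.3301, M+2 0.4216, M+4 0.2019, M+6 0.0430, M+8 0.0034 → M+2 is the base peak.
P(M+2) = C(4,1) × 0.758^3 × 0.242^1 = 4 × 0.43551951 × 0.2420 = 0.421583 (base)
P(M+4) = C(4,2) × 0.758^2 × 0.242^2 = 6 × 0.574564 × 0.058564 = 0.201893
Relative intensity = 0.201893 / 0.421583 × 100 = 47.9

47.9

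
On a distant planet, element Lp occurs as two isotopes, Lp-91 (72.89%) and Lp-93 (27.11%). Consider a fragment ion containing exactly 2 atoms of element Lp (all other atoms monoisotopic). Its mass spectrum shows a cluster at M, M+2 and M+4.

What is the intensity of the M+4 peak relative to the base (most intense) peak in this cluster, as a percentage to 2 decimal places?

13.83%

Term probabilities: M 0.5313, M+2 0.3952, M+4 0.0735. Base peak = M.
P(M) = C(2,0) × 0.7289^2 × 0.2711^0 = 1 × 0.53129521 × 1.0000 = 0.531295 (base)
P(M+4) = C(2,2) × 0.7289^0 × 0.2711^2 = 1 × 1.0000 × 0.07349521 = 0.073495
Relative intensity = 0.073495 / 0.531295 × 100 = 13.83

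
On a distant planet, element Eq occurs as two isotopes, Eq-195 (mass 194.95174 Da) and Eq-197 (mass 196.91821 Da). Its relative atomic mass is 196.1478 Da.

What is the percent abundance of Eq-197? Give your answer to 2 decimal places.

With x = fraction of Eq-195 (so Eq-197 is 1 − x):
194.95174·x + 196.91821·(1 − x) = 196.1478
(194.95174 − 196.91821)·x = 196.1478 − 196.91821
x = -0.77041 / -1.96647 = 0.39177 → 39.18% Eq-195, 60.82% Eq-197.

60.82%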